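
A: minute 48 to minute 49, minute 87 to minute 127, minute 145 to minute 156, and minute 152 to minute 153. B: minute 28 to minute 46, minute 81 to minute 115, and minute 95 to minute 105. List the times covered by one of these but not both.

minute 28 to minute 46, minute 48 to minute 49, minute 81 to minute 87, minute 115 to minute 127, minute 145 to minute 156

Merge the first list: minute 48 to minute 49, minute 87 to minute 127, minute 145 to minute 156.
Merge the second list: minute 28 to minute 46, minute 81 to minute 115.
A \ B = minute 48 to minute 49, minute 115 to minute 127, minute 145 to minute 156.
B \ A = minute 28 to minute 46, minute 81 to minute 87.
Union of the two gives the symmetric difference.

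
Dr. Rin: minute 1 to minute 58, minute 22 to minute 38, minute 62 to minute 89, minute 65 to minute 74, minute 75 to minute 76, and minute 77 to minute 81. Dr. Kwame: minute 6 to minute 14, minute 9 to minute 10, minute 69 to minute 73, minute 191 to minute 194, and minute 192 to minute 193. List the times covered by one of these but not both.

Merge the first list: minute 1 to minute 58, minute 62 to minute 89.
Merge the second list: minute 6 to minute 14, minute 69 to minute 73, minute 191 to minute 194.
Only in the first: minute 1 to minute 6, minute 14 to minute 58, minute 62 to minute 69, minute 73 to minute 89.
Only in the second: minute 191 to minute 194.
Together these are the periods covered by exactly one.

minute 1 to minute 6, minute 14 to minute 58, minute 62 to minute 69, minute 73 to minute 89, minute 191 to minute 194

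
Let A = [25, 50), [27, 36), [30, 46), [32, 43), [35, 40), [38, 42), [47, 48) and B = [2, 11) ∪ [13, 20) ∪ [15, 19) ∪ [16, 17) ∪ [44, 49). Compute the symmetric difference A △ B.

[2, 11) ∪ [13, 20) ∪ [25, 44) ∪ [49, 50)

Merge the first list: [25, 50).
Merge the second list: [2, 11), [13, 20), [44, 49).
A but not B: [25, 44), [49, 50).
B but not A: [2, 11), [13, 20).
Combining gives A △ B.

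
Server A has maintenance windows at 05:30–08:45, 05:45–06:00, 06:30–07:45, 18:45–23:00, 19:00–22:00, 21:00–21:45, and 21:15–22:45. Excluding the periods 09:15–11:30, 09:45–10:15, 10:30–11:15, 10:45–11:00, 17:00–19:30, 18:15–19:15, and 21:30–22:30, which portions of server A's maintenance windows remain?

A, merged: 05:30–08:45, 18:45–23:00.
B, merged: 09:15–11:30, 17:00–19:30, 21:30–22:30.
05:30–08:45: nothing removed.
18:45–23:00 \ B = 19:30–21:30, 22:30–23:00.

05:30–08:45, 19:30–21:30, 22:30–23:00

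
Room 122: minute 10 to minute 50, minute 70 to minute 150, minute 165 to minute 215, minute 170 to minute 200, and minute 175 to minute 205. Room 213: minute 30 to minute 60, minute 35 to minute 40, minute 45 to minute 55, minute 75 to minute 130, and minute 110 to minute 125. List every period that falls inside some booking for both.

A, merged: minute 10 to minute 50, minute 70 to minute 150, minute 165 to minute 215.
B, merged: minute 30 to minute 60, minute 75 to minute 130.
minute 10 to minute 50 ∩ B → minute 30 to minute 50.
minute 70 to minute 150 ∩ B → minute 75 to minute 130.
minute 165 to minute 215 meets no B interval.

minute 30 to minute 50, minute 75 to minute 130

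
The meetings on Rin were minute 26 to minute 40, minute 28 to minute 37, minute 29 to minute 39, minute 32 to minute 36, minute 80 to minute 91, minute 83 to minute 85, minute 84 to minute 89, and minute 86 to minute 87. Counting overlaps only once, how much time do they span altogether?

Merged: minute 26 to minute 40, minute 80 to minute 91.
Lengths: 14 minutes + 11 minutes = 25 minutes.

25 minutes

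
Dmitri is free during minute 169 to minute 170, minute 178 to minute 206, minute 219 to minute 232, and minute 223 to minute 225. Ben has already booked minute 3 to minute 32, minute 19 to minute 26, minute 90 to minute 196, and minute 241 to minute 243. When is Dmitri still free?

minute 196 to minute 206, minute 219 to minute 232

First set merges to minute 169 to minute 170, minute 178 to minute 206, minute 219 to minute 232.
Second set merges to minute 3 to minute 32, minute 90 to minute 196, minute 241 to minute 243.
minute 169 to minute 170: fully covered by B → removed.
minute 178 to minute 206 minus B → minute 196 to minute 206.
minute 219 to minute 232: no B overlap → unchanged.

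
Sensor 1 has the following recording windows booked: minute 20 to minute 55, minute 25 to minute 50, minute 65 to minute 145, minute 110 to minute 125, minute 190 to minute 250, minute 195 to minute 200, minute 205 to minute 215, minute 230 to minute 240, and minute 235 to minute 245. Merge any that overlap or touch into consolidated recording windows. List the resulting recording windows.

minute 25 to minute 50 overlaps/touches minute 20 to minute 55 → extend to minute 20 to minute 55.
minute 65 to minute 145 is disjoint → start new block.
minute 110 to minute 125 overlaps/touches minute 65 to minute 145 → extend to minute 65 to minute 145.
minute 190 to minute 250 is disjoint → start new block.
minute 195 to minute 200 overlaps/touches minute 190 to minute 250 → extend to minute 190 to minute 250.
minute 205 to minute 215 overlaps/touches minute 190 to minute 250 → extend to minute 190 to minute 250.
minute 230 to minute 240 overlaps/touches minute 190 to minute 250 → extend to minute 190 to minute 250.
minute 235 to minute 245 overlaps/touches minute 190 to minute 250 → extend to minute 190 to minute 250.

minute 20 to minute 55, minute 65 to minute 145, minute 190 to minute 250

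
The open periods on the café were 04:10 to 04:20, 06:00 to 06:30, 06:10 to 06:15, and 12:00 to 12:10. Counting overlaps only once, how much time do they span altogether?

Merged: 04:10–04:20, 06:00–06:30, 12:00–12:10.
Lengths: 10 min + 30 min + 10 min = 50 min.

50 min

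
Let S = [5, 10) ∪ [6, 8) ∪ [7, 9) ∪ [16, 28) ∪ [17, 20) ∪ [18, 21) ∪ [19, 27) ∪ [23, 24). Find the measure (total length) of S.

Merged: [5, 10), [16, 28).
Lengths: 5 + 12 = 17.

17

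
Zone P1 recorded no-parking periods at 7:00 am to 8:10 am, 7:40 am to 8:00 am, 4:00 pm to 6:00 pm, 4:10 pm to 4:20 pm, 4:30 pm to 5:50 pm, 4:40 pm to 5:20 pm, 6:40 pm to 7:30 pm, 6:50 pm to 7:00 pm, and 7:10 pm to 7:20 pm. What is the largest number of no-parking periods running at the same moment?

3

Walk the sorted start/end points keeping a running depth.
The depth first hits 3 at 4:40 pm.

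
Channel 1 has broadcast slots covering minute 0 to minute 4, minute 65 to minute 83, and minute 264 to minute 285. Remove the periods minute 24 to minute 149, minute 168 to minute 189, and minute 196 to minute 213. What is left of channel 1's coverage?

minute 0 to minute 4 is untouched.
minute 65 to minute 83 lies entirely inside B → drops out.
minute 264 to minute 285 is untouched.

minute 0 to minute 4, minute 264 to minute 285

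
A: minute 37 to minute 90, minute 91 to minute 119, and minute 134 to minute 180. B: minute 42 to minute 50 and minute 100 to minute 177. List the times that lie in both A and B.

minute 42 to minute 50, minute 100 to minute 119, minute 134 to minute 177

minute 37 to minute 90 overlaps B on minute 42 to minute 50.
minute 91 to minute 119 overlaps B on minute 100 to minute 119.
minute 134 to minute 180 overlaps B on minute 134 to minute 177.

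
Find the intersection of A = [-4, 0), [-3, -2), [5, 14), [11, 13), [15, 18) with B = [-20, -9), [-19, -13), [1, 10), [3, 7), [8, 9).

[5, 10)

First set merges to [-4, 0), [5, 14), [15, 18).
Second set merges to [-20, -9), [1, 10).
[-4, 0) falls entirely outside B.
[5, 14) overlaps B on [5, 10).
[15, 18) falls entirely outside B.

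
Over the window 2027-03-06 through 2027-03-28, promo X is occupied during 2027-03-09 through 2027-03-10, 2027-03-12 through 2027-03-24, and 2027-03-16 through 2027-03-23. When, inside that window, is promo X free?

Covered (merged): 2027-03-09 through 2027-03-10, 2027-03-12 through 2027-03-24.
Uncovered inside 2027-03-06 through 2027-03-28: 2027-03-06 through 2027-03-08, 2027-03-11 through 2027-03-11, 2027-03-25 through 2027-03-28.

2027-03-06 through 2027-03-08, 2027-03-11 through 2027-03-11, 2027-03-25 through 2027-03-28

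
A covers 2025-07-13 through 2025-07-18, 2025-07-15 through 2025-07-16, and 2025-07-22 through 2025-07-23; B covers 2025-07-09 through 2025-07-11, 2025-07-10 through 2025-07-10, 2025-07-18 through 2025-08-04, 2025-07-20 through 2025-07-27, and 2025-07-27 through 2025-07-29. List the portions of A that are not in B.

2025-07-13 through 2025-07-17

A, merged: 2025-07-13 through 2025-07-18, 2025-07-22 through 2025-07-23.
B, merged: 2025-07-09 through 2025-07-11, 2025-07-18 through 2025-08-04.
2025-07-13 through 2025-07-18 with B removed leaves 2025-07-13 through 2025-07-17.
2025-07-22 through 2025-07-23 lies entirely inside B → drops out.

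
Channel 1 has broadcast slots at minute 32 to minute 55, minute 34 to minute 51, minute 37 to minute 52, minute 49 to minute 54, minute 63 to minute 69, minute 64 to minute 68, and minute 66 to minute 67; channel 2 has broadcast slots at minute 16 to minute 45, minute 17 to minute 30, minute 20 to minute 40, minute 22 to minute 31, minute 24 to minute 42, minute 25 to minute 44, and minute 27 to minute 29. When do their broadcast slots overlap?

First set merges to minute 32 to minute 55, minute 63 to minute 69.
Second set merges to minute 16 to minute 45.
minute 32 to minute 55 overlaps B on minute 32 to minute 45.
minute 63 to minute 69 falls entirely outside B.

minute 32 to minute 45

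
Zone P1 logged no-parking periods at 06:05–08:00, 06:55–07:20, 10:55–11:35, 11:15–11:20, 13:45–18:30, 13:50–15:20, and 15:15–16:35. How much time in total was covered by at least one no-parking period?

7 h 20 min

Merged: 06:05–08:00, 10:55–11:35, 13:45–18:30.
Lengths: 1 h 55 min + 40 min + 4 h 45 min = 7 h 20 min.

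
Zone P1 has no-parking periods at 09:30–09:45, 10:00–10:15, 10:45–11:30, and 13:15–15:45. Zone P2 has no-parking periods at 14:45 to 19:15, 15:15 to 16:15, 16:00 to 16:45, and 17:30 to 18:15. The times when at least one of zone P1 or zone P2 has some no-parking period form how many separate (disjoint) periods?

4

B, merged: 14:45–19:15.
A ∪ B = 09:30–09:45, 10:00–10:15, 10:45–11:30, 13:15–19:15.
That is 4 disjoint pieces.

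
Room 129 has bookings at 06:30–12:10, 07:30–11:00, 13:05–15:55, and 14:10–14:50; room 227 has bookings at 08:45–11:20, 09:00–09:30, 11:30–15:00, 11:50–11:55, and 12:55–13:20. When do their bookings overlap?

First set merges to 06:30-12:10, 13:05-15:55.
Second set merges to 08:45-11:20, 11:30-15:00.
06:30-12:10 ∩ B → 08:45-11:20, 11:30-12:10.
13:05-15:55 ∩ B → 13:05-15:00.

08:45-11:20, 11:30-12:10, 13:05-15:00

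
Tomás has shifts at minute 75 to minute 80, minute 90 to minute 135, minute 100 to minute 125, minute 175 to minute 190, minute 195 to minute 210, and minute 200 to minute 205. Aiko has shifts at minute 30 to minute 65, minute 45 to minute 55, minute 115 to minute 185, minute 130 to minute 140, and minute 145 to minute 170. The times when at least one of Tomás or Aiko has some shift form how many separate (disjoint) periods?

4

First set merges to minute 75 to minute 80, minute 90 to minute 135, minute 175 to minute 190, minute 195 to minute 210.
Second set merges to minute 30 to minute 65, minute 115 to minute 185.
A ∪ B = minute 30 to minute 65, minute 75 to minute 80, minute 90 to minute 190, minute 195 to minute 210.
That is 4 disjoint pieces.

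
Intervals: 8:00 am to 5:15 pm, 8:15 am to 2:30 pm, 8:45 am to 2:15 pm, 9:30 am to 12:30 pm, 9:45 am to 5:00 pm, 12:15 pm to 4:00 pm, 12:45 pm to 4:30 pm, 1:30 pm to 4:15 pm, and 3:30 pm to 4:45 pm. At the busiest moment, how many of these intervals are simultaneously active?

At 1:30 pm, 7 of the intervals are simultaneously active.
No point has more.

7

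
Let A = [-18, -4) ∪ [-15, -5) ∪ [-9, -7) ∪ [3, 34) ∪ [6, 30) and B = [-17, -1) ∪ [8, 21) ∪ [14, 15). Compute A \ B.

Merge the first list: [-18, -4), [3, 34).
Merge the second list: [-17, -1), [8, 21).
[-18, -4) with B removed leaves [-18, -17).
[3, 34) with B removed leaves [3, 8), [21, 34).

[-18, -17) ∪ [3, 8) ∪ [21, 34)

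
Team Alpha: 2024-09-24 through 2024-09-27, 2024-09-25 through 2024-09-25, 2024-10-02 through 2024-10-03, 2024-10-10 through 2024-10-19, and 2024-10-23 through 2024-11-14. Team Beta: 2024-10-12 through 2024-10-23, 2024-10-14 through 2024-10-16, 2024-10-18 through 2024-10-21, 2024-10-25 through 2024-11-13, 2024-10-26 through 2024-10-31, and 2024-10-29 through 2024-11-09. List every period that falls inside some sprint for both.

Merge the first list: 2024-09-24 through 2024-09-27, 2024-10-02 through 2024-10-03, 2024-10-10 through 2024-10-19, 2024-10-23 through 2024-11-14.
Merge the second list: 2024-10-12 through 2024-10-23, 2024-10-25 through 2024-11-13.
2024-09-24 through 2024-09-27: no overlap with the second set.
2024-10-02 through 2024-10-03: no overlap with the second set.
2024-10-10 through 2024-10-19 meets the second set on 2024-10-12 through 2024-10-19.
2024-10-23 through 2024-11-14 meets the second set on 2024-10-23 through 2024-10-23, 2024-10-25 through 2024-11-13.

2024-10-12 through 2024-10-19, 2024-10-23 through 2024-10-23, 2024-10-25 through 2024-11-13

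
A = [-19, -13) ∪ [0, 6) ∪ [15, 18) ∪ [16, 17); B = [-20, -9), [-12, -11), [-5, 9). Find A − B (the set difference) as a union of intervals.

[15, 18)

A, merged: [-19, -13), [0, 6), [15, 18).
B, merged: [-20, -9), [-5, 9).
[-19, -13) lies entirely inside B → drops out.
[0, 6) lies entirely inside B → drops out.
[15, 18) is untouched.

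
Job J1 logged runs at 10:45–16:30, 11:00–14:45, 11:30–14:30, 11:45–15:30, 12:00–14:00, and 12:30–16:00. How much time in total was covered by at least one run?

Merged: 10:45–16:30.
Length: 5 h 45 min.

5 h 45 min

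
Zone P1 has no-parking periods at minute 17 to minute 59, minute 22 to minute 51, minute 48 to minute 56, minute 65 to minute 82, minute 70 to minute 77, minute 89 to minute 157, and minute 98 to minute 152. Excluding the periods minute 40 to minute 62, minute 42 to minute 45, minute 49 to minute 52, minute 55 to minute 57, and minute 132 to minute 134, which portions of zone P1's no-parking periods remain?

First set merges to minute 17 to minute 59, minute 65 to minute 82, minute 89 to minute 157.
Second set merges to minute 40 to minute 62, minute 132 to minute 134.
minute 17 to minute 59 minus B → minute 17 to minute 40.
minute 65 to minute 82: no B overlap → unchanged.
minute 89 to minute 157 minus B → minute 89 to minute 132, minute 134 to minute 157.

minute 17 to minute 40, minute 65 to minute 82, minute 89 to minute 132, minute 134 to minute 157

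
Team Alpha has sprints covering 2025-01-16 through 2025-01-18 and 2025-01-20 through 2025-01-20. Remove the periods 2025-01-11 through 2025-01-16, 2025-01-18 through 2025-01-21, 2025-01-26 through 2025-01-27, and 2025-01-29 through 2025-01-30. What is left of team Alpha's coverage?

2025-01-16 through 2025-01-18 with B removed leaves 2025-01-17 through 2025-01-17.
2025-01-20 through 2025-01-20 lies entirely inside B → drops out.

2025-01-17 through 2025-01-17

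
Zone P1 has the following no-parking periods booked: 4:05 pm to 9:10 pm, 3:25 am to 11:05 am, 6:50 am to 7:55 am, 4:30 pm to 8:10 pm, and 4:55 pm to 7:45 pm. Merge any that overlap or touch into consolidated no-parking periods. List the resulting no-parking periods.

3:25 am–11:05 am, 4:05 pm–9:10 pm

Sort by start: 3:25 am–11:05 am, 6:50 am–7:55 am, 4:05 pm–9:10 pm, 4:30 pm–8:10 pm, 4:55 pm–7:45 pm.
6:50 am–7:55 am overlaps/touches 3:25 am–11:05 am → extend to 3:25 am–11:05 am.
4:05 pm–9:10 pm is disjoint → start new block.
4:30 pm–8:10 pm overlaps/touches 4:05 pm–9:10 pm → extend to 4:05 pm–9:10 pm.
4:55 pm–7:45 pm overlaps/touches 4:05 pm–9:10 pm → extend to 4:05 pm–9:10 pm.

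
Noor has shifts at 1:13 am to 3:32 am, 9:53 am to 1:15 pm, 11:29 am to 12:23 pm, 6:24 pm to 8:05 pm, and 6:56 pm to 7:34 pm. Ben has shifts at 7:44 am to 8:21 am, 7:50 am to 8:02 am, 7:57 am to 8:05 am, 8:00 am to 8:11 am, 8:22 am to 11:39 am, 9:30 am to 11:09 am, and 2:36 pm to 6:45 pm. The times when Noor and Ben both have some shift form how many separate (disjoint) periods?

2

Merge the first list: 1:13 am–3:32 am, 9:53 am–1:15 pm, 6:24 pm–8:05 pm.
Merge the second list: 7:44 am–8:21 am, 8:22 am–11:39 am, 2:36 pm–6:45 pm.
A ∩ B = 9:53 am–11:39 am, 6:24 pm–6:45 pm.
That is 2 disjoint pieces.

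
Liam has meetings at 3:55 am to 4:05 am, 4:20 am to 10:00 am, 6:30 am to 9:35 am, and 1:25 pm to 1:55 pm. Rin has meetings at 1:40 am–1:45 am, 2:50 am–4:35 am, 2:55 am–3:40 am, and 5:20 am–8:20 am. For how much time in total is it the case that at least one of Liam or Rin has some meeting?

7 h 45 min

Merge the first list: 3:55 am–4:05 am, 4:20 am–10:00 am, 1:25 pm–1:55 pm.
Merge the second list: 1:40 am–1:45 am, 2:50 am–4:35 am, 5:20 am–8:20 am.
A ∪ B = 1:40 am–1:45 am, 2:50 am–10:00 am, 1:25 pm–1:55 pm.
Total: 5 min + 7 h 10 min + 30 min = 7 h 45 min.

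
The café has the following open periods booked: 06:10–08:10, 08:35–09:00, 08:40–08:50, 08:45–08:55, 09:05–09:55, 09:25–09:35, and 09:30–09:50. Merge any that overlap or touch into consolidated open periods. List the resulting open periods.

06:10-08:10, 08:35-09:00, 09:05-09:55

08:35-09:00 is disjoint → start new block.
08:40-08:50 overlaps/touches 08:35-09:00 → extend to 08:35-09:00.
08:45-08:55 overlaps/touches 08:35-09:00 → extend to 08:35-09:00.
09:05-09:55 is disjoint → start new block.
09:25-09:35 overlaps/touches 09:05-09:55 → extend to 09:05-09:55.
09:30-09:50 overlaps/touches 09:05-09:55 → extend to 09:05-09:55.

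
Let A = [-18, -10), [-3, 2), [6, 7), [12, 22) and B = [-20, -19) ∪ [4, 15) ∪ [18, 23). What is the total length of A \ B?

16

A \ B = [-18, -10), [-3, 2), [15, 18).
Total: 8 + 5 + 3 = 16.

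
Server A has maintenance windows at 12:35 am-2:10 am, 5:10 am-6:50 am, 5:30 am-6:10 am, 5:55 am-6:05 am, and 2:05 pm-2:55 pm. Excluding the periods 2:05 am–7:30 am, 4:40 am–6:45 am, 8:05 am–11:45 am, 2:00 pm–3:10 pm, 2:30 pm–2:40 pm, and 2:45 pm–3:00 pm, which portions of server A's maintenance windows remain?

12:35 am–2:05 am

Merge the first list: 12:35 am–2:10 am, 5:10 am–6:50 am, 2:05 pm–2:55 pm.
Merge the second list: 2:05 am–7:30 am, 8:05 am–11:45 am, 2:00 pm–3:10 pm.
12:35 am–2:10 am \ B = 12:35 am–2:05 am.
5:10 am–6:50 am: entirely removed.
2:05 pm–2:55 pm: entirely removed.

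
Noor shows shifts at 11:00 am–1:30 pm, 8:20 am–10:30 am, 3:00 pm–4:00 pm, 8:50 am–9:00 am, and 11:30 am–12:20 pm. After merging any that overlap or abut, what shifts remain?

Sort by start: 8:20 am–10:30 am, 8:50 am–9:00 am, 11:00 am–1:30 pm, 11:30 am–12:20 pm, 3:00 pm–4:00 pm.
8:50 am–9:00 am overlaps/touches 8:20 am–10:30 am → extend to 8:20 am–10:30 am.
11:00 am–1:30 pm is disjoint → start new block.
11:30 am–12:20 pm overlaps/touches 11:00 am–1:30 pm → extend to 11:00 am–1:30 pm.
3:00 pm–4:00 pm is disjoint → start new block.

8:20 am–10:30 am, 11:00 am–1:30 pm, 3:00 pm–4:00 pm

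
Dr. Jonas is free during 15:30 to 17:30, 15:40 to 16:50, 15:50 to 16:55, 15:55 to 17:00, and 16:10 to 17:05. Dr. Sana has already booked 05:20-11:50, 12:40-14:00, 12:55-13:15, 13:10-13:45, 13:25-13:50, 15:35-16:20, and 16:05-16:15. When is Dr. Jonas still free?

15:30–15:35, 16:20–17:30

A, merged: 15:30–17:30.
B, merged: 05:20–11:50, 12:40–14:00, 15:35–16:20.
15:30–17:30 with B removed leaves 15:30–15:35, 16:20–17:30.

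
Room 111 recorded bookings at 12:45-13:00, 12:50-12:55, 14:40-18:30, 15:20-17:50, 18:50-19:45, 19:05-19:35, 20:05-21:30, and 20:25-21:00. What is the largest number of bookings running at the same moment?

2

Sweep endpoints in order; track running count of active intervals.
Peak of 2 reached at 12:50.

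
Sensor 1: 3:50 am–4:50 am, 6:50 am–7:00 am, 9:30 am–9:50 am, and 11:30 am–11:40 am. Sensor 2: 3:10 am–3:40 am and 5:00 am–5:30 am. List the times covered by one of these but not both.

A \ B = 3:50 am–4:50 am, 6:50 am–7:00 am, 9:30 am–9:50 am, 11:30 am–11:40 am.
B \ A = 3:10 am–3:40 am, 5:00 am–5:30 am.
Union of the two gives the symmetric difference.

3:10 am–3:40 am, 3:50 am–4:50 am, 5:00 am–5:30 am, 6:50 am–7:00 am, 9:30 am–9:50 am, 11:30 am–11:40 am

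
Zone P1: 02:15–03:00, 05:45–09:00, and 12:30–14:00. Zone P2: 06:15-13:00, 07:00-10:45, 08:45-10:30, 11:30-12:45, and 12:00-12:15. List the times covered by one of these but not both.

02:15–03:00, 05:45–06:15, 09:00–12:30, 13:00–14:00

B, merged: 06:15–13:00.
A but not B: 02:15–03:00, 05:45–06:15, 13:00–14:00.
B but not A: 09:00–12:30.
Combining gives A △ B.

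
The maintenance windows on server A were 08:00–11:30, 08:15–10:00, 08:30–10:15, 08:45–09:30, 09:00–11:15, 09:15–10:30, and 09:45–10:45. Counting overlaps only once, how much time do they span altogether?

Merged: 08:00–11:30.
Length: 3 h 30 min.

3 h 30 min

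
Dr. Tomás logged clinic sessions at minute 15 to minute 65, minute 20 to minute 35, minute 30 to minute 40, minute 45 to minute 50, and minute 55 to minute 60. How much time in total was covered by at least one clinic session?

Merged: minute 15 to minute 65.
Length: 50 minutes.

50 minutes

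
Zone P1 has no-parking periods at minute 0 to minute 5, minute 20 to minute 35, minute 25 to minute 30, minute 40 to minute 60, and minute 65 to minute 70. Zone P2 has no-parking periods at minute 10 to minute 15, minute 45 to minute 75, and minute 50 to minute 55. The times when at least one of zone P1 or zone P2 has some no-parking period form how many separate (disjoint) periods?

4

Merge the first list: minute 0 to minute 5, minute 20 to minute 35, minute 40 to minute 60, minute 65 to minute 70.
Merge the second list: minute 10 to minute 15, minute 45 to minute 75.
A ∪ B = minute 0 to minute 5, minute 10 to minute 15, minute 20 to minute 35, minute 40 to minute 75.
That is 4 disjoint pieces.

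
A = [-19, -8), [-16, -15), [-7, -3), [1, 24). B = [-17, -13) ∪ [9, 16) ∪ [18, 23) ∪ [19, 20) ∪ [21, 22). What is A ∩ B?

First set merges to [-19, -8), [-7, -3), [1, 24).
Second set merges to [-17, -13), [9, 16), [18, 23).
[-19, -8) overlaps B on [-17, -13).
[-7, -3) falls entirely outside B.
[1, 24) overlaps B on [9, 16), [18, 23).

[-17, -13) ∪ [9, 16) ∪ [18, 23)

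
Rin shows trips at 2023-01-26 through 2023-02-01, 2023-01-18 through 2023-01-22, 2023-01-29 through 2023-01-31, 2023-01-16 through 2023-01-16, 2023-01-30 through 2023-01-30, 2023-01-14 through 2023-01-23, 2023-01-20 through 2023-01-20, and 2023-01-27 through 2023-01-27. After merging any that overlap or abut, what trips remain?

Sort by start: 2023-01-14 through 2023-01-23, 2023-01-16 through 2023-01-16, 2023-01-18 through 2023-01-22, 2023-01-20 through 2023-01-20, 2023-01-26 through 2023-02-01, 2023-01-27 through 2023-01-27, 2023-01-29 through 2023-01-31, 2023-01-30 through 2023-01-30.
2023-01-16 through 2023-01-16 overlaps/touches 2023-01-14 through 2023-01-23 → extend to 2023-01-14 through 2023-01-23.
2023-01-18 through 2023-01-22 overlaps/touches 2023-01-14 through 2023-01-23 → extend to 2023-01-14 through 2023-01-23.
2023-01-20 through 2023-01-20 overlaps/touches 2023-01-14 through 2023-01-23 → extend to 2023-01-14 through 2023-01-23.
2023-01-26 through 2023-02-01 is disjoint → start new block.
2023-01-27 through 2023-01-27 overlaps/touches 2023-01-26 through 2023-02-01 → extend to 2023-01-26 through 2023-02-01.
2023-01-29 through 2023-01-31 overlaps/touches 2023-01-26 through 2023-02-01 → extend to 2023-01-26 through 2023-02-01.
2023-01-30 through 2023-01-30 overlaps/touches 2023-01-26 through 2023-02-01 → extend to 2023-01-26 through 2023-02-01.

2023-01-14 through 2023-01-23, 2023-01-26 through 2023-02-01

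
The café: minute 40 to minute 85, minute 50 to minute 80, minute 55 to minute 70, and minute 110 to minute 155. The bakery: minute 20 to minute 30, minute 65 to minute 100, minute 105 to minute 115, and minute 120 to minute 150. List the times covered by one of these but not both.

minute 20 to minute 30, minute 40 to minute 65, minute 85 to minute 100, minute 105 to minute 110, minute 115 to minute 120, minute 150 to minute 155

First set merges to minute 40 to minute 85, minute 110 to minute 155.
A \ B = minute 40 to minute 65, minute 115 to minute 120, minute 150 to minute 155.
B \ A = minute 20 to minute 30, minute 85 to minute 100, minute 105 to minute 110.
Union of the two gives the symmetric difference.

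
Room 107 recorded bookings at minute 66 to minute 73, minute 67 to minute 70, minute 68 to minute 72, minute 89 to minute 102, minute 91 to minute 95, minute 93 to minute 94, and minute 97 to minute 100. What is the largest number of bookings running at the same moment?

3

At minute 68, 3 of the intervals are simultaneously active.
No point has more.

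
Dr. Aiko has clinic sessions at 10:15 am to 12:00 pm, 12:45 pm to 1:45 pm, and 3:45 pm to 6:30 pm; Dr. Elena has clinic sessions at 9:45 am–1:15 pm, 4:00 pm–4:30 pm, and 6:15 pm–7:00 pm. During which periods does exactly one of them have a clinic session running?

Only in the first: 1:15 pm–1:45 pm, 3:45 pm–4:00 pm, 4:30 pm–6:15 pm.
Only in the second: 9:45 am–10:15 am, 12:00 pm–12:45 pm, 6:30 pm–7:00 pm.
Together these are the periods covered by exactly one.

9:45 am–10:15 am, 12:00 pm–12:45 pm, 1:15 pm–1:45 pm, 3:45 pm–4:00 pm, 4:30 pm–6:15 pm, 6:30 pm–7:00 pm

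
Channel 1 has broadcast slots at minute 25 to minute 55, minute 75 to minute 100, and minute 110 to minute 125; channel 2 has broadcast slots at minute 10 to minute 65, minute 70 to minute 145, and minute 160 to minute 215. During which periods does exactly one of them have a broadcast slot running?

minute 10 to minute 25, minute 55 to minute 65, minute 70 to minute 75, minute 100 to minute 110, minute 125 to minute 145, minute 160 to minute 215

Only in the first: none.
Only in the second: minute 10 to minute 25, minute 55 to minute 65, minute 70 to minute 75, minute 100 to minute 110, minute 125 to minute 145, minute 160 to minute 215.
Together these are the periods covered by exactly one.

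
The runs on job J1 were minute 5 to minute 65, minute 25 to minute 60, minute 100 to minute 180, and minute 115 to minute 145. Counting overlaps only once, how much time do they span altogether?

140 minutes

Merged: minute 5 to minute 65, minute 100 to minute 180.
Lengths: 60 minutes + 80 minutes = 140 minutes.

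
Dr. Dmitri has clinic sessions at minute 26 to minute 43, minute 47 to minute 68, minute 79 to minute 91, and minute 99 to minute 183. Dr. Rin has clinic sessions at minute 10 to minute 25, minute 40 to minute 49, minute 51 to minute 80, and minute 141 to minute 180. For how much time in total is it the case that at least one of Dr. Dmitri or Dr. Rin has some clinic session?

164 minutes

A ∪ B = minute 10 to minute 25, minute 26 to minute 91, minute 99 to minute 183.
Total: 15 minutes + 65 minutes + 84 minutes = 164 minutes.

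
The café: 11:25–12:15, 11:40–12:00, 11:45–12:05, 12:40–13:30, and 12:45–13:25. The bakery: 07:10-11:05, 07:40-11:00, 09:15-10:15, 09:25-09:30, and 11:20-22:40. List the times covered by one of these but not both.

07:10–11:05, 11:20–11:25, 12:15–12:40, 13:30–22:40

Merge the first list: 11:25–12:15, 12:40–13:30.
Merge the second list: 07:10–11:05, 11:20–22:40.
A \ B = none.
B \ A = 07:10–11:05, 11:20–11:25, 12:15–12:40, 13:30–22:40.
Union of the two gives the symmetric difference.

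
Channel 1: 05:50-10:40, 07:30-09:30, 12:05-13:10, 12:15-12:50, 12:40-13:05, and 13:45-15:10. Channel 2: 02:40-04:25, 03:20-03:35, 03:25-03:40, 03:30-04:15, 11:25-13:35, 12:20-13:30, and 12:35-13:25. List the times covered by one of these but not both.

First set merges to 05:50-10:40, 12:05-13:10, 13:45-15:10.
Second set merges to 02:40-04:25, 11:25-13:35.
Only in the first: 05:50-10:40, 13:45-15:10.
Only in the second: 02:40-04:25, 11:25-12:05, 13:10-13:35.
Together these are the periods covered by exactly one.

02:40-04:25, 05:50-10:40, 11:25-12:05, 13:10-13:35, 13:45-15:10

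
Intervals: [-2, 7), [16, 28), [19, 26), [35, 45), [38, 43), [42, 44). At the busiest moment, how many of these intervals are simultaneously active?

3

At 42, 3 of the intervals are simultaneously active.
No point has more.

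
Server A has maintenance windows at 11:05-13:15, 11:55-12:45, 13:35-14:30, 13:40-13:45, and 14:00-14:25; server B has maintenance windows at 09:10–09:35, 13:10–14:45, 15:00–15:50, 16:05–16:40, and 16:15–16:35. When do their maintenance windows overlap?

13:10–13:15, 13:35–14:30

First set merges to 11:05–13:15, 13:35–14:30.
Second set merges to 09:10–09:35, 13:10–14:45, 15:00–15:50, 16:05–16:40.
11:05–13:15 overlaps B on 13:10–13:15.
13:35–14:30 overlaps B on 13:35–14:30.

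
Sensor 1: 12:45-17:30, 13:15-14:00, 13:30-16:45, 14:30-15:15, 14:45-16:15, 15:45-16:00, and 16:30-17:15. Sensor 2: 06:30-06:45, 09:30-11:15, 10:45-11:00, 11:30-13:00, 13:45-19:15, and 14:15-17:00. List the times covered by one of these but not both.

06:30-06:45, 09:30-11:15, 11:30-12:45, 13:00-13:45, 17:30-19:15

Merge the first list: 12:45-17:30.
Merge the second list: 06:30-06:45, 09:30-11:15, 11:30-13:00, 13:45-19:15.
Only in the first: 13:00-13:45.
Only in the second: 06:30-06:45, 09:30-11:15, 11:30-12:45, 17:30-19:15.
Together these are the periods covered by exactly one.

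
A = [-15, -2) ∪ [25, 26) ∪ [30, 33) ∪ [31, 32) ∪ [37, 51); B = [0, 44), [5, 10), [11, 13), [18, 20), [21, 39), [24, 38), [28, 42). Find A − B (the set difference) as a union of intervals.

First set merges to [-15, -2), [25, 26), [30, 33), [37, 51).
Second set merges to [0, 44).
[-15, -2) is untouched.
[25, 26) lies entirely inside B → drops out.
[30, 33) lies entirely inside B → drops out.
[37, 51) with B removed leaves [44, 51).

[-15, -2) ∪ [44, 51)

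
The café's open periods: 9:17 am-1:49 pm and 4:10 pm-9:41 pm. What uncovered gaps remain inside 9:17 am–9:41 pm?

After merging, the occupied span is 9:17 am–1:49 pm, 4:10 pm–9:41 pm.
Gaps within 9:17 am–9:41 pm: 1:49 pm–4:10 pm.

1:49 pm–4:10 pm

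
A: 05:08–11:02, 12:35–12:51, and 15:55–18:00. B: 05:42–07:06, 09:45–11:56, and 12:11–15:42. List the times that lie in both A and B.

05:08-11:02 ∩ B → 05:42-07:06, 09:45-11:02.
12:35-12:51 ∩ B → 12:35-12:51.
15:55-18:00 meets no B interval.

05:42-07:06, 09:45-11:02, 12:35-12:51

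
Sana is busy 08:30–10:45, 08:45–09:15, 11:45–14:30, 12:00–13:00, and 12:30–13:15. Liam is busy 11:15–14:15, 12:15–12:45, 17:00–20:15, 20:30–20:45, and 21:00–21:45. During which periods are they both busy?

Merge the first list: 08:30-10:45, 11:45-14:30.
Merge the second list: 11:15-14:15, 17:00-20:15, 20:30-20:45, 21:00-21:45.
08:30-10:45: no overlap with the second set.
11:45-14:30 meets the second set on 11:45-14:15.

11:45-14:15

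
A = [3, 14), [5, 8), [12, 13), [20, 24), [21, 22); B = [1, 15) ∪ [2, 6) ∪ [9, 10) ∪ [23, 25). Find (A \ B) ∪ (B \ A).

First set merges to [3, 14), [20, 24).
Second set merges to [1, 15), [23, 25).
A but not B: [20, 23).
B but not A: [1, 3), [14, 15), [24, 25).
Combining gives A △ B.

[1, 3) ∪ [14, 15) ∪ [20, 23) ∪ [24, 25)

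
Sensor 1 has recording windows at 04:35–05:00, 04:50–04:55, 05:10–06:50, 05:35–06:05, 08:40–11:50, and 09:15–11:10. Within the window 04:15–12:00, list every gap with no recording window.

04:15-04:35, 05:00-05:10, 06:50-08:40, 11:50-12:00

After merging, the occupied span is 04:35-05:00, 05:10-06:50, 08:40-11:50.
Complement within 04:15-12:00: 04:15-04:35, 05:00-05:10, 06:50-08:40, 11:50-12:00.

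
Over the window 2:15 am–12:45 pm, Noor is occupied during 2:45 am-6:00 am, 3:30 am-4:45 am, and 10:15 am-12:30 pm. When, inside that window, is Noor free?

The merged coverage is 2:45 am-6:00 am, 10:15 am-12:30 pm.
Uncovered inside 2:15 am-12:45 pm: 2:15 am-2:45 am, 6:00 am-10:15 am, 12:30 pm-12:45 pm.

2:15 am-2:45 am, 6:00 am-10:15 am, 12:30 pm-12:45 pm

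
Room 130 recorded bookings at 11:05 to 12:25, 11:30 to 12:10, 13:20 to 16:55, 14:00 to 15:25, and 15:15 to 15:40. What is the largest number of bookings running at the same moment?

3

Sweep endpoints in order; track running count of active intervals.
Peak of 3 reached at 15:15.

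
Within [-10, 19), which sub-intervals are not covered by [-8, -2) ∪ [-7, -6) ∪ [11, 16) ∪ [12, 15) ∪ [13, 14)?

[-10, -8) ∪ [-2, 11) ∪ [16, 19)

Covered (merged): [-8, -2), [11, 16).
Complement within [-10, 19): [-10, -8), [-2, 11), [16, 19).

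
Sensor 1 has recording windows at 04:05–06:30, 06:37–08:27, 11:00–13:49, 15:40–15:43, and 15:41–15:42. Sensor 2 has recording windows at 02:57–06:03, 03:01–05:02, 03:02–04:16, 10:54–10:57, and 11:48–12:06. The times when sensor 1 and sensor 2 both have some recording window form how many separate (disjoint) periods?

2

First set merges to 04:05–06:30, 06:37–08:27, 11:00–13:49, 15:40–15:43.
Second set merges to 02:57–06:03, 10:54–10:57, 11:48–12:06.
A ∩ B = 04:05–06:03, 11:48–12:06.
That is 2 disjoint pieces.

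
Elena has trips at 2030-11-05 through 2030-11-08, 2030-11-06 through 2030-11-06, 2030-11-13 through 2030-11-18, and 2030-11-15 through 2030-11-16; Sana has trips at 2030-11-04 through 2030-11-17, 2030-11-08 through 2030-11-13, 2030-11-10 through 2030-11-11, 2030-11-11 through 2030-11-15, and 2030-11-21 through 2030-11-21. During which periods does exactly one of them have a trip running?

First set merges to 2030-11-05 through 2030-11-08, 2030-11-13 through 2030-11-18.
Second set merges to 2030-11-04 through 2030-11-17, 2030-11-21 through 2030-11-21.
A but not B: 2030-11-18 through 2030-11-18.
B but not A: 2030-11-04 through 2030-11-04, 2030-11-09 through 2030-11-12, 2030-11-21 through 2030-11-21.
Combining gives A △ B.

2030-11-04 through 2030-11-04, 2030-11-09 through 2030-11-12, 2030-11-18 through 2030-11-18, 2030-11-21 through 2030-11-21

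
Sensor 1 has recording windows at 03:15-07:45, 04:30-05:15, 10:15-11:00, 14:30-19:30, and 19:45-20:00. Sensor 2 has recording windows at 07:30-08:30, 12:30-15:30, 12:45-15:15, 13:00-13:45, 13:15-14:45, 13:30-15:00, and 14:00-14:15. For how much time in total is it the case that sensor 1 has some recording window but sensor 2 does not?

Merge the first list: 03:15-07:45, 10:15-11:00, 14:30-19:30, 19:45-20:00.
Merge the second list: 07:30-08:30, 12:30-15:30.
A \ B = 03:15-07:30, 10:15-11:00, 15:30-19:30, 19:45-20:00.
Total: 4 h 15 min + 45 min + 4 h + 15 min = 9 h 15 min.

9 h 15 min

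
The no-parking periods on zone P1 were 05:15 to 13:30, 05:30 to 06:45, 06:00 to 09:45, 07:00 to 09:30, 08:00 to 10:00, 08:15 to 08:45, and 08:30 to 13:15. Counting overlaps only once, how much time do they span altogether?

8 h 15 min

Merged: 05:15–13:30.
Length: 8 h 15 min.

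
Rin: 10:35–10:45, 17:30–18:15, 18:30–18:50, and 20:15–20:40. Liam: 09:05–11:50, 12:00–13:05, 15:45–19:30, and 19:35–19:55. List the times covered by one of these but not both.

A \ B = 20:15–20:40.
B \ A = 09:05–10:35, 10:45–11:50, 12:00–13:05, 15:45–17:30, 18:15–18:30, 18:50–19:30, 19:35–19:55.
Union of the two gives the symmetric difference.

09:05–10:35, 10:45–11:50, 12:00–13:05, 15:45–17:30, 18:15–18:30, 18:50–19:30, 19:35–19:55, 20:15–20:40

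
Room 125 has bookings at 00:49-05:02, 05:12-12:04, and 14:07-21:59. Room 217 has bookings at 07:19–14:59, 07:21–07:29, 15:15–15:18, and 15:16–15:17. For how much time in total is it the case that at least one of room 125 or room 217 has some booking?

21 h

Second set merges to 07:19–14:59, 15:15–15:18.
A ∪ B = 00:49–05:02, 05:12–21:59.
Total: 4 h 13 min + 16 h 47 min = 21 h.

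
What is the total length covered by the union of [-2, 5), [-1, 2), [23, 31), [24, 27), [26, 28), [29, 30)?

Merged: [-2, 5), [23, 31).
Lengths: 7 + 8 = 15.

15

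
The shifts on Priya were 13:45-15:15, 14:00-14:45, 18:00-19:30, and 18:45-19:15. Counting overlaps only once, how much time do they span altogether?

3 h

Merged: 13:45-15:15, 18:00-19:30.
Lengths: 1 h 30 min + 1 h 30 min = 3 h.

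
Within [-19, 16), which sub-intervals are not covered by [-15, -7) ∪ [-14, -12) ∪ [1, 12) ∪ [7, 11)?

[-19, -15) ∪ [-7, 1) ∪ [12, 16)

Covered (merged): [-15, -7), [1, 12).
Complement within [-19, 16): [-19, -15), [-7, 1), [12, 16).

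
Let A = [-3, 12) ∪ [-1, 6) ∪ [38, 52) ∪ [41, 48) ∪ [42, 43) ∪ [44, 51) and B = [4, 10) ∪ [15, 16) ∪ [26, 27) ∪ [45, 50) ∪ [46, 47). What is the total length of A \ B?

18

A, merged: [-3, 12), [38, 52).
B, merged: [4, 10), [15, 16), [26, 27), [45, 50).
A \ B = [-3, 4), [10, 12), [38, 45), [50, 52).
Total: 7 + 2 + 7 + 2 = 18.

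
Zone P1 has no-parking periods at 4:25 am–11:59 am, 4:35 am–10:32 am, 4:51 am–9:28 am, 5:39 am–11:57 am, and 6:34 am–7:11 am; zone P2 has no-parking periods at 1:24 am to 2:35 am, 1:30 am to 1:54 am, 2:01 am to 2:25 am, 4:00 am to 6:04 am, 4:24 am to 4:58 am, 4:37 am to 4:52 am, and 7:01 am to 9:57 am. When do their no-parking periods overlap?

4:25 am–6:04 am, 7:01 am–9:57 am

First set merges to 4:25 am–11:59 am.
Second set merges to 1:24 am–2:35 am, 4:00 am–6:04 am, 7:01 am–9:57 am.
4:25 am–11:59 am ∩ B → 4:25 am–6:04 am, 7:01 am–9:57 am.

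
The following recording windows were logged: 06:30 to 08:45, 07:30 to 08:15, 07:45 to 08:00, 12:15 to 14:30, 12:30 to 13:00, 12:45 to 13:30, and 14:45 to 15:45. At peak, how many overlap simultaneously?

3

At 07:45, 3 of the intervals are simultaneously active.
No point has more.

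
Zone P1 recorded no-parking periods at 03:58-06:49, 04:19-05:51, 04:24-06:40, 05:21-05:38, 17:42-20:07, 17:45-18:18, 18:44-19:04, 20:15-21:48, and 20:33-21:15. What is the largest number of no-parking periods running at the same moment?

4

At 05:21, 4 of the intervals are simultaneously active.
No point has more.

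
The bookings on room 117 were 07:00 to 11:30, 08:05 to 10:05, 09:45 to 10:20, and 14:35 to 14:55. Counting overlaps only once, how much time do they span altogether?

4 h 50 min

Merged: 07:00–11:30, 14:35–14:55.
Lengths: 4 h 30 min + 20 min = 4 h 50 min.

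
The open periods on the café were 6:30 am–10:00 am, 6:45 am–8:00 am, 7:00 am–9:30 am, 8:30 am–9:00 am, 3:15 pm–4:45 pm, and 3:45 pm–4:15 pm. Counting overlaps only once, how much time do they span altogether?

5 h

Merged: 6:30 am–10:00 am, 3:15 pm–4:45 pm.
Lengths: 3 h 30 min + 1 h 30 min = 5 h.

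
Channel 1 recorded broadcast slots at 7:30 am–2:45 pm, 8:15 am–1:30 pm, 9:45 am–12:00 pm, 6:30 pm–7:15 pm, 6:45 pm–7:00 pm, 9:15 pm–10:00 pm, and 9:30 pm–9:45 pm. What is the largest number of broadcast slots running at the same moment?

3

Sweep endpoints in order; track running count of active intervals.
Peak of 3 reached at 9:45 am.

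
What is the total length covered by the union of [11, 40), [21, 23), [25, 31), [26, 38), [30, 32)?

29

Merged: [11, 40).
Length: 29.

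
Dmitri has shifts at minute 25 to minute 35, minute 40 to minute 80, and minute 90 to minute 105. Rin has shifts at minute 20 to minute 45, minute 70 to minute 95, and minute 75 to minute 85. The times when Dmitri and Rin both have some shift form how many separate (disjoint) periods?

4

B, merged: minute 20 to minute 45, minute 70 to minute 95.
A ∩ B = minute 25 to minute 35, minute 40 to minute 45, minute 70 to minute 80, minute 90 to minute 95.
That is 4 disjoint pieces.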